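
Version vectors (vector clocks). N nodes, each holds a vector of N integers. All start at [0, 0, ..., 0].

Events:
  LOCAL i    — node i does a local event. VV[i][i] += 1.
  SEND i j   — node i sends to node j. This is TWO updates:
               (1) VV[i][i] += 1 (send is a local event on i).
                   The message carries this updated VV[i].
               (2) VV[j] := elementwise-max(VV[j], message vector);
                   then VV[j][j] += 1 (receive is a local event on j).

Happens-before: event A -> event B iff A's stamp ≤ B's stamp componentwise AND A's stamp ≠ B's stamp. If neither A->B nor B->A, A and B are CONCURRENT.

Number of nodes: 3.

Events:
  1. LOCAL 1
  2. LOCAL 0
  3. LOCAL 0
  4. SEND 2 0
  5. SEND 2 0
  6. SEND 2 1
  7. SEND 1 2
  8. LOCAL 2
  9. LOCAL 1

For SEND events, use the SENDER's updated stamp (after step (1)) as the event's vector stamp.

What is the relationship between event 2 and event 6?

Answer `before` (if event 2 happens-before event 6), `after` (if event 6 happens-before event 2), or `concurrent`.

Initial: VV[0]=[0, 0, 0]
Initial: VV[1]=[0, 0, 0]
Initial: VV[2]=[0, 0, 0]
Event 1: LOCAL 1: VV[1][1]++ -> VV[1]=[0, 1, 0]
Event 2: LOCAL 0: VV[0][0]++ -> VV[0]=[1, 0, 0]
Event 3: LOCAL 0: VV[0][0]++ -> VV[0]=[2, 0, 0]
Event 4: SEND 2->0: VV[2][2]++ -> VV[2]=[0, 0, 1], msg_vec=[0, 0, 1]; VV[0]=max(VV[0],msg_vec) then VV[0][0]++ -> VV[0]=[3, 0, 1]
Event 5: SEND 2->0: VV[2][2]++ -> VV[2]=[0, 0, 2], msg_vec=[0, 0, 2]; VV[0]=max(VV[0],msg_vec) then VV[0][0]++ -> VV[0]=[4, 0, 2]
Event 6: SEND 2->1: VV[2][2]++ -> VV[2]=[0, 0, 3], msg_vec=[0, 0, 3]; VV[1]=max(VV[1],msg_vec) then VV[1][1]++ -> VV[1]=[0, 2, 3]
Event 7: SEND 1->2: VV[1][1]++ -> VV[1]=[0, 3, 3], msg_vec=[0, 3, 3]; VV[2]=max(VV[2],msg_vec) then VV[2][2]++ -> VV[2]=[0, 3, 4]
Event 8: LOCAL 2: VV[2][2]++ -> VV[2]=[0, 3, 5]
Event 9: LOCAL 1: VV[1][1]++ -> VV[1]=[0, 4, 3]
Event 2 stamp: [1, 0, 0]
Event 6 stamp: [0, 0, 3]
[1, 0, 0] <= [0, 0, 3]? False
[0, 0, 3] <= [1, 0, 0]? False
Relation: concurrent

Answer: concurrent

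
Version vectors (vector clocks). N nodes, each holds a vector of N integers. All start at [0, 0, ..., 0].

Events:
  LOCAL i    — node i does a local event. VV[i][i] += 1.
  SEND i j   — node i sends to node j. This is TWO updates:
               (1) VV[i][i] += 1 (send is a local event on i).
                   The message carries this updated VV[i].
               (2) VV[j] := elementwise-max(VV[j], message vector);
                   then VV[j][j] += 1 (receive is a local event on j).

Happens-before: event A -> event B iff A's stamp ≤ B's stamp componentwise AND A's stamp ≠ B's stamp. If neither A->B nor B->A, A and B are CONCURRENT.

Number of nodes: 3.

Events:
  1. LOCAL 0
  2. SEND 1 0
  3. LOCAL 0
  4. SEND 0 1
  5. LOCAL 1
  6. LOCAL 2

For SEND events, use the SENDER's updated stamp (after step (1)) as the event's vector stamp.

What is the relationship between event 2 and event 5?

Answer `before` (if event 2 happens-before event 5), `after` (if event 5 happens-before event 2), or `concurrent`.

Answer: before

Derivation:
Initial: VV[0]=[0, 0, 0]
Initial: VV[1]=[0, 0, 0]
Initial: VV[2]=[0, 0, 0]
Event 1: LOCAL 0: VV[0][0]++ -> VV[0]=[1, 0, 0]
Event 2: SEND 1->0: VV[1][1]++ -> VV[1]=[0, 1, 0], msg_vec=[0, 1, 0]; VV[0]=max(VV[0],msg_vec) then VV[0][0]++ -> VV[0]=[2, 1, 0]
Event 3: LOCAL 0: VV[0][0]++ -> VV[0]=[3, 1, 0]
Event 4: SEND 0->1: VV[0][0]++ -> VV[0]=[4, 1, 0], msg_vec=[4, 1, 0]; VV[1]=max(VV[1],msg_vec) then VV[1][1]++ -> VV[1]=[4, 2, 0]
Event 5: LOCAL 1: VV[1][1]++ -> VV[1]=[4, 3, 0]
Event 6: LOCAL 2: VV[2][2]++ -> VV[2]=[0, 0, 1]
Event 2 stamp: [0, 1, 0]
Event 5 stamp: [4, 3, 0]
[0, 1, 0] <= [4, 3, 0]? True
[4, 3, 0] <= [0, 1, 0]? False
Relation: before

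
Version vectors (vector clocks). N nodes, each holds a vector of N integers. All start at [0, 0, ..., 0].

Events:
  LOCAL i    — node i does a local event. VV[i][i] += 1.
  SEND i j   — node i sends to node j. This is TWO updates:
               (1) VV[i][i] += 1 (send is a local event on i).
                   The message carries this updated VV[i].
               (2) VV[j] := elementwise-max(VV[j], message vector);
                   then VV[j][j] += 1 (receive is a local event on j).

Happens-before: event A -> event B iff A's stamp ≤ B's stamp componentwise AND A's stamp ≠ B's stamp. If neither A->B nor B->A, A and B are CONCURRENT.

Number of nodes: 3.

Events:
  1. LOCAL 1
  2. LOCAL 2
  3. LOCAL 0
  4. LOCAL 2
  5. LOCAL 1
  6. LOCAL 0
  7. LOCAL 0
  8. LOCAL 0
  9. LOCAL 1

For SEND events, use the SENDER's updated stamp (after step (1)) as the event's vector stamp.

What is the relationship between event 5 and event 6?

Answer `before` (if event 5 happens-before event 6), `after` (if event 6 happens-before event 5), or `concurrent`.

Answer: concurrent

Derivation:
Initial: VV[0]=[0, 0, 0]
Initial: VV[1]=[0, 0, 0]
Initial: VV[2]=[0, 0, 0]
Event 1: LOCAL 1: VV[1][1]++ -> VV[1]=[0, 1, 0]
Event 2: LOCAL 2: VV[2][2]++ -> VV[2]=[0, 0, 1]
Event 3: LOCAL 0: VV[0][0]++ -> VV[0]=[1, 0, 0]
Event 4: LOCAL 2: VV[2][2]++ -> VV[2]=[0, 0, 2]
Event 5: LOCAL 1: VV[1][1]++ -> VV[1]=[0, 2, 0]
Event 6: LOCAL 0: VV[0][0]++ -> VV[0]=[2, 0, 0]
Event 7: LOCAL 0: VV[0][0]++ -> VV[0]=[3, 0, 0]
Event 8: LOCAL 0: VV[0][0]++ -> VV[0]=[4, 0, 0]
Event 9: LOCAL 1: VV[1][1]++ -> VV[1]=[0, 3, 0]
Event 5 stamp: [0, 2, 0]
Event 6 stamp: [2, 0, 0]
[0, 2, 0] <= [2, 0, 0]? False
[2, 0, 0] <= [0, 2, 0]? False
Relation: concurrent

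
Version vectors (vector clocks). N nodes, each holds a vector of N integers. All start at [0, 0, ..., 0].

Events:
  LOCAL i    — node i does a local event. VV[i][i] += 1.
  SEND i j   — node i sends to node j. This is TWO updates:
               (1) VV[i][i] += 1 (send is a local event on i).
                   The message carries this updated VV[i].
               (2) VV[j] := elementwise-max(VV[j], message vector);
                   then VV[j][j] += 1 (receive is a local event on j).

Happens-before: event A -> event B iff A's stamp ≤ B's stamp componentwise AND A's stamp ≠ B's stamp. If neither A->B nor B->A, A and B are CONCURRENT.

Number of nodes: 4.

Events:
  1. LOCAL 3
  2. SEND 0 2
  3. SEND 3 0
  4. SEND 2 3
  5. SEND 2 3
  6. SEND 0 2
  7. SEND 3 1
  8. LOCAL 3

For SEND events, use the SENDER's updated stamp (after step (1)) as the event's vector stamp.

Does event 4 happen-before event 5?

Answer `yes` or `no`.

Answer: yes

Derivation:
Initial: VV[0]=[0, 0, 0, 0]
Initial: VV[1]=[0, 0, 0, 0]
Initial: VV[2]=[0, 0, 0, 0]
Initial: VV[3]=[0, 0, 0, 0]
Event 1: LOCAL 3: VV[3][3]++ -> VV[3]=[0, 0, 0, 1]
Event 2: SEND 0->2: VV[0][0]++ -> VV[0]=[1, 0, 0, 0], msg_vec=[1, 0, 0, 0]; VV[2]=max(VV[2],msg_vec) then VV[2][2]++ -> VV[2]=[1, 0, 1, 0]
Event 3: SEND 3->0: VV[3][3]++ -> VV[3]=[0, 0, 0, 2], msg_vec=[0, 0, 0, 2]; VV[0]=max(VV[0],msg_vec) then VV[0][0]++ -> VV[0]=[2, 0, 0, 2]
Event 4: SEND 2->3: VV[2][2]++ -> VV[2]=[1, 0, 2, 0], msg_vec=[1, 0, 2, 0]; VV[3]=max(VV[3],msg_vec) then VV[3][3]++ -> VV[3]=[1, 0, 2, 3]
Event 5: SEND 2->3: VV[2][2]++ -> VV[2]=[1, 0, 3, 0], msg_vec=[1, 0, 3, 0]; VV[3]=max(VV[3],msg_vec) then VV[3][3]++ -> VV[3]=[1, 0, 3, 4]
Event 6: SEND 0->2: VV[0][0]++ -> VV[0]=[3, 0, 0, 2], msg_vec=[3, 0, 0, 2]; VV[2]=max(VV[2],msg_vec) then VV[2][2]++ -> VV[2]=[3, 0, 4, 2]
Event 7: SEND 3->1: VV[3][3]++ -> VV[3]=[1, 0, 3, 5], msg_vec=[1, 0, 3, 5]; VV[1]=max(VV[1],msg_vec) then VV[1][1]++ -> VV[1]=[1, 1, 3, 5]
Event 8: LOCAL 3: VV[3][3]++ -> VV[3]=[1, 0, 3, 6]
Event 4 stamp: [1, 0, 2, 0]
Event 5 stamp: [1, 0, 3, 0]
[1, 0, 2, 0] <= [1, 0, 3, 0]? True. Equal? False. Happens-before: True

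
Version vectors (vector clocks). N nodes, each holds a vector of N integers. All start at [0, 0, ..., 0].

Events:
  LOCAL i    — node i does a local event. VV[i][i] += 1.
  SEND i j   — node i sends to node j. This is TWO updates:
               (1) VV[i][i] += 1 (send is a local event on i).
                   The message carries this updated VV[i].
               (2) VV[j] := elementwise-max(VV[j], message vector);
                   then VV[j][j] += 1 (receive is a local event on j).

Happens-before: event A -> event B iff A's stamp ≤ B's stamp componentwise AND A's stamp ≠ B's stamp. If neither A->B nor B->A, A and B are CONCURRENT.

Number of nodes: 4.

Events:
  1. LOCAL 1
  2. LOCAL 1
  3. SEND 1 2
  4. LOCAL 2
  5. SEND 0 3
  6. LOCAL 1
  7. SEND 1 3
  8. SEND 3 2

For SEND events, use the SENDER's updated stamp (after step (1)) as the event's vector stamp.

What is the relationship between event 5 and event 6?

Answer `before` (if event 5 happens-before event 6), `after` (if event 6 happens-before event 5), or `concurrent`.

Initial: VV[0]=[0, 0, 0, 0]
Initial: VV[1]=[0, 0, 0, 0]
Initial: VV[2]=[0, 0, 0, 0]
Initial: VV[3]=[0, 0, 0, 0]
Event 1: LOCAL 1: VV[1][1]++ -> VV[1]=[0, 1, 0, 0]
Event 2: LOCAL 1: VV[1][1]++ -> VV[1]=[0, 2, 0, 0]
Event 3: SEND 1->2: VV[1][1]++ -> VV[1]=[0, 3, 0, 0], msg_vec=[0, 3, 0, 0]; VV[2]=max(VV[2],msg_vec) then VV[2][2]++ -> VV[2]=[0, 3, 1, 0]
Event 4: LOCAL 2: VV[2][2]++ -> VV[2]=[0, 3, 2, 0]
Event 5: SEND 0->3: VV[0][0]++ -> VV[0]=[1, 0, 0, 0], msg_vec=[1, 0, 0, 0]; VV[3]=max(VV[3],msg_vec) then VV[3][3]++ -> VV[3]=[1, 0, 0, 1]
Event 6: LOCAL 1: VV[1][1]++ -> VV[1]=[0, 4, 0, 0]
Event 7: SEND 1->3: VV[1][1]++ -> VV[1]=[0, 5, 0, 0], msg_vec=[0, 5, 0, 0]; VV[3]=max(VV[3],msg_vec) then VV[3][3]++ -> VV[3]=[1, 5, 0, 2]
Event 8: SEND 3->2: VV[3][3]++ -> VV[3]=[1, 5, 0, 3], msg_vec=[1, 5, 0, 3]; VV[2]=max(VV[2],msg_vec) then VV[2][2]++ -> VV[2]=[1, 5, 3, 3]
Event 5 stamp: [1, 0, 0, 0]
Event 6 stamp: [0, 4, 0, 0]
[1, 0, 0, 0] <= [0, 4, 0, 0]? False
[0, 4, 0, 0] <= [1, 0, 0, 0]? False
Relation: concurrent

Answer: concurrent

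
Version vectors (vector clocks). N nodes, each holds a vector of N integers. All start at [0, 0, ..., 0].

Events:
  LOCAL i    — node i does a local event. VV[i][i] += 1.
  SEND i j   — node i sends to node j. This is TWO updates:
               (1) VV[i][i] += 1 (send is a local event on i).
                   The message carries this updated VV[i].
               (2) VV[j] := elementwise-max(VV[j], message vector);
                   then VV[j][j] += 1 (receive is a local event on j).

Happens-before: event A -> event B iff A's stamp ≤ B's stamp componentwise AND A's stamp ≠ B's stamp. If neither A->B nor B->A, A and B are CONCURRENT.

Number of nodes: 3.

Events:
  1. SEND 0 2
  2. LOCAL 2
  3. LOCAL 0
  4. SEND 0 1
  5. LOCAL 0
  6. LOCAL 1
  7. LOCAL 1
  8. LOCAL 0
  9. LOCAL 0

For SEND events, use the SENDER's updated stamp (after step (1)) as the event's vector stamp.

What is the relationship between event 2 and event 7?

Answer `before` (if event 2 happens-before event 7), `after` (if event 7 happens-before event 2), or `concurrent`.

Initial: VV[0]=[0, 0, 0]
Initial: VV[1]=[0, 0, 0]
Initial: VV[2]=[0, 0, 0]
Event 1: SEND 0->2: VV[0][0]++ -> VV[0]=[1, 0, 0], msg_vec=[1, 0, 0]; VV[2]=max(VV[2],msg_vec) then VV[2][2]++ -> VV[2]=[1, 0, 1]
Event 2: LOCAL 2: VV[2][2]++ -> VV[2]=[1, 0, 2]
Event 3: LOCAL 0: VV[0][0]++ -> VV[0]=[2, 0, 0]
Event 4: SEND 0->1: VV[0][0]++ -> VV[0]=[3, 0, 0], msg_vec=[3, 0, 0]; VV[1]=max(VV[1],msg_vec) then VV[1][1]++ -> VV[1]=[3, 1, 0]
Event 5: LOCAL 0: VV[0][0]++ -> VV[0]=[4, 0, 0]
Event 6: LOCAL 1: VV[1][1]++ -> VV[1]=[3, 2, 0]
Event 7: LOCAL 1: VV[1][1]++ -> VV[1]=[3, 3, 0]
Event 8: LOCAL 0: VV[0][0]++ -> VV[0]=[5, 0, 0]
Event 9: LOCAL 0: VV[0][0]++ -> VV[0]=[6, 0, 0]
Event 2 stamp: [1, 0, 2]
Event 7 stamp: [3, 3, 0]
[1, 0, 2] <= [3, 3, 0]? False
[3, 3, 0] <= [1, 0, 2]? False
Relation: concurrent

Answer: concurrent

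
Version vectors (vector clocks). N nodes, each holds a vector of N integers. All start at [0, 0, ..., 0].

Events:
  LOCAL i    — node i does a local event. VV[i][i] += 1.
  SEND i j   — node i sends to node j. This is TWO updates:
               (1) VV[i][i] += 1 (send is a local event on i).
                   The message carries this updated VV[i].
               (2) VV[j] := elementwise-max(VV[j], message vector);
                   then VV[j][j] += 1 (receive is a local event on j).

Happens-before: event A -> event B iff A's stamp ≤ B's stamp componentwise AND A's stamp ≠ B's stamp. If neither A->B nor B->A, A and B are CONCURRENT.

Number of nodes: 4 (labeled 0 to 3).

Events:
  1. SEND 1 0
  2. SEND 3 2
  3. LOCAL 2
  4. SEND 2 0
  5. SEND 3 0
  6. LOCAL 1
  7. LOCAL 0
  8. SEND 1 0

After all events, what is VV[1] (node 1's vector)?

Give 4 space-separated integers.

Answer: 0 3 0 0

Derivation:
Initial: VV[0]=[0, 0, 0, 0]
Initial: VV[1]=[0, 0, 0, 0]
Initial: VV[2]=[0, 0, 0, 0]
Initial: VV[3]=[0, 0, 0, 0]
Event 1: SEND 1->0: VV[1][1]++ -> VV[1]=[0, 1, 0, 0], msg_vec=[0, 1, 0, 0]; VV[0]=max(VV[0],msg_vec) then VV[0][0]++ -> VV[0]=[1, 1, 0, 0]
Event 2: SEND 3->2: VV[3][3]++ -> VV[3]=[0, 0, 0, 1], msg_vec=[0, 0, 0, 1]; VV[2]=max(VV[2],msg_vec) then VV[2][2]++ -> VV[2]=[0, 0, 1, 1]
Event 3: LOCAL 2: VV[2][2]++ -> VV[2]=[0, 0, 2, 1]
Event 4: SEND 2->0: VV[2][2]++ -> VV[2]=[0, 0, 3, 1], msg_vec=[0, 0, 3, 1]; VV[0]=max(VV[0],msg_vec) then VV[0][0]++ -> VV[0]=[2, 1, 3, 1]
Event 5: SEND 3->0: VV[3][3]++ -> VV[3]=[0, 0, 0, 2], msg_vec=[0, 0, 0, 2]; VV[0]=max(VV[0],msg_vec) then VV[0][0]++ -> VV[0]=[3, 1, 3, 2]
Event 6: LOCAL 1: VV[1][1]++ -> VV[1]=[0, 2, 0, 0]
Event 7: LOCAL 0: VV[0][0]++ -> VV[0]=[4, 1, 3, 2]
Event 8: SEND 1->0: VV[1][1]++ -> VV[1]=[0, 3, 0, 0], msg_vec=[0, 3, 0, 0]; VV[0]=max(VV[0],msg_vec) then VV[0][0]++ -> VV[0]=[5, 3, 3, 2]
Final vectors: VV[0]=[5, 3, 3, 2]; VV[1]=[0, 3, 0, 0]; VV[2]=[0, 0, 3, 1]; VV[3]=[0, 0, 0, 2]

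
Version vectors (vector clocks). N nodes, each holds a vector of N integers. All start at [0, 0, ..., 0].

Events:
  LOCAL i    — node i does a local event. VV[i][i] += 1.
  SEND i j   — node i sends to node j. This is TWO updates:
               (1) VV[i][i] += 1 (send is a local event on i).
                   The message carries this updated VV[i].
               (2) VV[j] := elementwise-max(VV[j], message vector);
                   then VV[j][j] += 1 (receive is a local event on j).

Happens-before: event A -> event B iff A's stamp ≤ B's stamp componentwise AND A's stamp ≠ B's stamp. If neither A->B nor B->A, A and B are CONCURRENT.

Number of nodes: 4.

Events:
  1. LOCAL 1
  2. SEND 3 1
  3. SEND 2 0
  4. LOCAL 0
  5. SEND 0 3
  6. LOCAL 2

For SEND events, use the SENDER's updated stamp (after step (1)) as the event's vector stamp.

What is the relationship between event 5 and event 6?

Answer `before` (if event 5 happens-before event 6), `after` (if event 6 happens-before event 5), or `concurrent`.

Initial: VV[0]=[0, 0, 0, 0]
Initial: VV[1]=[0, 0, 0, 0]
Initial: VV[2]=[0, 0, 0, 0]
Initial: VV[3]=[0, 0, 0, 0]
Event 1: LOCAL 1: VV[1][1]++ -> VV[1]=[0, 1, 0, 0]
Event 2: SEND 3->1: VV[3][3]++ -> VV[3]=[0, 0, 0, 1], msg_vec=[0, 0, 0, 1]; VV[1]=max(VV[1],msg_vec) then VV[1][1]++ -> VV[1]=[0, 2, 0, 1]
Event 3: SEND 2->0: VV[2][2]++ -> VV[2]=[0, 0, 1, 0], msg_vec=[0, 0, 1, 0]; VV[0]=max(VV[0],msg_vec) then VV[0][0]++ -> VV[0]=[1, 0, 1, 0]
Event 4: LOCAL 0: VV[0][0]++ -> VV[0]=[2, 0, 1, 0]
Event 5: SEND 0->3: VV[0][0]++ -> VV[0]=[3, 0, 1, 0], msg_vec=[3, 0, 1, 0]; VV[3]=max(VV[3],msg_vec) then VV[3][3]++ -> VV[3]=[3, 0, 1, 2]
Event 6: LOCAL 2: VV[2][2]++ -> VV[2]=[0, 0, 2, 0]
Event 5 stamp: [3, 0, 1, 0]
Event 6 stamp: [0, 0, 2, 0]
[3, 0, 1, 0] <= [0, 0, 2, 0]? False
[0, 0, 2, 0] <= [3, 0, 1, 0]? False
Relation: concurrent

Answer: concurrent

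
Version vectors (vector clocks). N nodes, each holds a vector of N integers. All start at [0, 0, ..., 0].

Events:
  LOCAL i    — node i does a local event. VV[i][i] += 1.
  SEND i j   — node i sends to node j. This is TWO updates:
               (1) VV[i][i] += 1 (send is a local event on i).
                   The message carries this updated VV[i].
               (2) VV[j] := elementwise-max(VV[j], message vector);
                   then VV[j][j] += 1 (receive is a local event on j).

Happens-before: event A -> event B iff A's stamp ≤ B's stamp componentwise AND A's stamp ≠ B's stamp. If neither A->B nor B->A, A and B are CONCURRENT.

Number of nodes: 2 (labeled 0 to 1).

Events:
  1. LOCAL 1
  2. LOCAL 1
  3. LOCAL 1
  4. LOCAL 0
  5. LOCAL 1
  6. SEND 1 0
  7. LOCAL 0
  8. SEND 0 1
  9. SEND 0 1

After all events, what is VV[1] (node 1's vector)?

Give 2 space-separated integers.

Initial: VV[0]=[0, 0]
Initial: VV[1]=[0, 0]
Event 1: LOCAL 1: VV[1][1]++ -> VV[1]=[0, 1]
Event 2: LOCAL 1: VV[1][1]++ -> VV[1]=[0, 2]
Event 3: LOCAL 1: VV[1][1]++ -> VV[1]=[0, 3]
Event 4: LOCAL 0: VV[0][0]++ -> VV[0]=[1, 0]
Event 5: LOCAL 1: VV[1][1]++ -> VV[1]=[0, 4]
Event 6: SEND 1->0: VV[1][1]++ -> VV[1]=[0, 5], msg_vec=[0, 5]; VV[0]=max(VV[0],msg_vec) then VV[0][0]++ -> VV[0]=[2, 5]
Event 7: LOCAL 0: VV[0][0]++ -> VV[0]=[3, 5]
Event 8: SEND 0->1: VV[0][0]++ -> VV[0]=[4, 5], msg_vec=[4, 5]; VV[1]=max(VV[1],msg_vec) then VV[1][1]++ -> VV[1]=[4, 6]
Event 9: SEND 0->1: VV[0][0]++ -> VV[0]=[5, 5], msg_vec=[5, 5]; VV[1]=max(VV[1],msg_vec) then VV[1][1]++ -> VV[1]=[5, 7]
Final vectors: VV[0]=[5, 5]; VV[1]=[5, 7]

Answer: 5 7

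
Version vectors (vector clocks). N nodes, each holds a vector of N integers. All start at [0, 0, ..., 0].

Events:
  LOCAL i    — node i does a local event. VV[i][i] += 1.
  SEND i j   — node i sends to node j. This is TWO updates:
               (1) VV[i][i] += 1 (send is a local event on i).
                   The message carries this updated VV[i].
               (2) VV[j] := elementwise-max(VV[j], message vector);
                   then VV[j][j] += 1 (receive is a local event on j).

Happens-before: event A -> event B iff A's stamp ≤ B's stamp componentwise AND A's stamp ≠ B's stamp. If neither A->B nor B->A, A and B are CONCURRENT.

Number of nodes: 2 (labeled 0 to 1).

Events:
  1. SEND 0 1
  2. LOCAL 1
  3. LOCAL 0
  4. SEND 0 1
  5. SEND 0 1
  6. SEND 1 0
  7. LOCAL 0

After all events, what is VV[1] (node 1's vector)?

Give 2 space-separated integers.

Initial: VV[0]=[0, 0]
Initial: VV[1]=[0, 0]
Event 1: SEND 0->1: VV[0][0]++ -> VV[0]=[1, 0], msg_vec=[1, 0]; VV[1]=max(VV[1],msg_vec) then VV[1][1]++ -> VV[1]=[1, 1]
Event 2: LOCAL 1: VV[1][1]++ -> VV[1]=[1, 2]
Event 3: LOCAL 0: VV[0][0]++ -> VV[0]=[2, 0]
Event 4: SEND 0->1: VV[0][0]++ -> VV[0]=[3, 0], msg_vec=[3, 0]; VV[1]=max(VV[1],msg_vec) then VV[1][1]++ -> VV[1]=[3, 3]
Event 5: SEND 0->1: VV[0][0]++ -> VV[0]=[4, 0], msg_vec=[4, 0]; VV[1]=max(VV[1],msg_vec) then VV[1][1]++ -> VV[1]=[4, 4]
Event 6: SEND 1->0: VV[1][1]++ -> VV[1]=[4, 5], msg_vec=[4, 5]; VV[0]=max(VV[0],msg_vec) then VV[0][0]++ -> VV[0]=[5, 5]
Event 7: LOCAL 0: VV[0][0]++ -> VV[0]=[6, 5]
Final vectors: VV[0]=[6, 5]; VV[1]=[4, 5]

Answer: 4 5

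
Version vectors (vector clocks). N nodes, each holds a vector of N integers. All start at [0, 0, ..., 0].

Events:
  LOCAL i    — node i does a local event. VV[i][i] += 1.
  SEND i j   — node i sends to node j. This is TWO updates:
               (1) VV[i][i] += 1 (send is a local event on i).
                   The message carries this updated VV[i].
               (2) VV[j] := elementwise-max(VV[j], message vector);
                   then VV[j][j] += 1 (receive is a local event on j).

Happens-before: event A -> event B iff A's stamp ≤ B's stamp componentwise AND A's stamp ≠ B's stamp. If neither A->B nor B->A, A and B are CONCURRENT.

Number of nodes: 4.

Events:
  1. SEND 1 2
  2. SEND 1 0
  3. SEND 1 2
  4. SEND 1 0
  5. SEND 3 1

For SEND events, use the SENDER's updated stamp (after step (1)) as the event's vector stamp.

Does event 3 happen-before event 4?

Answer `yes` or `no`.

Answer: yes

Derivation:
Initial: VV[0]=[0, 0, 0, 0]
Initial: VV[1]=[0, 0, 0, 0]
Initial: VV[2]=[0, 0, 0, 0]
Initial: VV[3]=[0, 0, 0, 0]
Event 1: SEND 1->2: VV[1][1]++ -> VV[1]=[0, 1, 0, 0], msg_vec=[0, 1, 0, 0]; VV[2]=max(VV[2],msg_vec) then VV[2][2]++ -> VV[2]=[0, 1, 1, 0]
Event 2: SEND 1->0: VV[1][1]++ -> VV[1]=[0, 2, 0, 0], msg_vec=[0, 2, 0, 0]; VV[0]=max(VV[0],msg_vec) then VV[0][0]++ -> VV[0]=[1, 2, 0, 0]
Event 3: SEND 1->2: VV[1][1]++ -> VV[1]=[0, 3, 0, 0], msg_vec=[0, 3, 0, 0]; VV[2]=max(VV[2],msg_vec) then VV[2][2]++ -> VV[2]=[0, 3, 2, 0]
Event 4: SEND 1->0: VV[1][1]++ -> VV[1]=[0, 4, 0, 0], msg_vec=[0, 4, 0, 0]; VV[0]=max(VV[0],msg_vec) then VV[0][0]++ -> VV[0]=[2, 4, 0, 0]
Event 5: SEND 3->1: VV[3][3]++ -> VV[3]=[0, 0, 0, 1], msg_vec=[0, 0, 0, 1]; VV[1]=max(VV[1],msg_vec) then VV[1][1]++ -> VV[1]=[0, 5, 0, 1]
Event 3 stamp: [0, 3, 0, 0]
Event 4 stamp: [0, 4, 0, 0]
[0, 3, 0, 0] <= [0, 4, 0, 0]? True. Equal? False. Happens-before: True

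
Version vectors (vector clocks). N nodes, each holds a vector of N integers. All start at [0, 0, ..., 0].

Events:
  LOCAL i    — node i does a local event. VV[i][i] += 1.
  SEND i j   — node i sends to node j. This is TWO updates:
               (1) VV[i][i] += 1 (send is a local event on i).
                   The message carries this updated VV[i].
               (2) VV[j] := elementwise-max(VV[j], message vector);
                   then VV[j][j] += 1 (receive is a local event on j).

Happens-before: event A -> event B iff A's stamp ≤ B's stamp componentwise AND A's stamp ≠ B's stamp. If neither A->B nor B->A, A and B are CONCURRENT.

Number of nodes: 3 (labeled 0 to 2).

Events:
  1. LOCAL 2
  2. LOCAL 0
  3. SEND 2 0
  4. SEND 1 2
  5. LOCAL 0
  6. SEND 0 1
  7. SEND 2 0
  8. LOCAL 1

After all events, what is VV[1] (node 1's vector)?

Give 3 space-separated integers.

Initial: VV[0]=[0, 0, 0]
Initial: VV[1]=[0, 0, 0]
Initial: VV[2]=[0, 0, 0]
Event 1: LOCAL 2: VV[2][2]++ -> VV[2]=[0, 0, 1]
Event 2: LOCAL 0: VV[0][0]++ -> VV[0]=[1, 0, 0]
Event 3: SEND 2->0: VV[2][2]++ -> VV[2]=[0, 0, 2], msg_vec=[0, 0, 2]; VV[0]=max(VV[0],msg_vec) then VV[0][0]++ -> VV[0]=[2, 0, 2]
Event 4: SEND 1->2: VV[1][1]++ -> VV[1]=[0, 1, 0], msg_vec=[0, 1, 0]; VV[2]=max(VV[2],msg_vec) then VV[2][2]++ -> VV[2]=[0, 1, 3]
Event 5: LOCAL 0: VV[0][0]++ -> VV[0]=[3, 0, 2]
Event 6: SEND 0->1: VV[0][0]++ -> VV[0]=[4, 0, 2], msg_vec=[4, 0, 2]; VV[1]=max(VV[1],msg_vec) then VV[1][1]++ -> VV[1]=[4, 2, 2]
Event 7: SEND 2->0: VV[2][2]++ -> VV[2]=[0, 1, 4], msg_vec=[0, 1, 4]; VV[0]=max(VV[0],msg_vec) then VV[0][0]++ -> VV[0]=[5, 1, 4]
Event 8: LOCAL 1: VV[1][1]++ -> VV[1]=[4, 3, 2]
Final vectors: VV[0]=[5, 1, 4]; VV[1]=[4, 3, 2]; VV[2]=[0, 1, 4]

Answer: 4 3 2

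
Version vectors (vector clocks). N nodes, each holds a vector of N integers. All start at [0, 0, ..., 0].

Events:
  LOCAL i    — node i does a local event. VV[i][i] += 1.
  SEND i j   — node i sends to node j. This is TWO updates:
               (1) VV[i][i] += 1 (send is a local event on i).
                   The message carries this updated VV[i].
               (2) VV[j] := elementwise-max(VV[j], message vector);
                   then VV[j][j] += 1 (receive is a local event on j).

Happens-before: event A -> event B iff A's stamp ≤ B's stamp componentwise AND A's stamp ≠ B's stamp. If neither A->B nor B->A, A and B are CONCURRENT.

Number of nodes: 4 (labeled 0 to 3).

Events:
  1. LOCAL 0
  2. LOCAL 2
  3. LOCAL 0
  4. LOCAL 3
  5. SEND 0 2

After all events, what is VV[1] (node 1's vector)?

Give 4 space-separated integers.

Answer: 0 0 0 0

Derivation:
Initial: VV[0]=[0, 0, 0, 0]
Initial: VV[1]=[0, 0, 0, 0]
Initial: VV[2]=[0, 0, 0, 0]
Initial: VV[3]=[0, 0, 0, 0]
Event 1: LOCAL 0: VV[0][0]++ -> VV[0]=[1, 0, 0, 0]
Event 2: LOCAL 2: VV[2][2]++ -> VV[2]=[0, 0, 1, 0]
Event 3: LOCAL 0: VV[0][0]++ -> VV[0]=[2, 0, 0, 0]
Event 4: LOCAL 3: VV[3][3]++ -> VV[3]=[0, 0, 0, 1]
Event 5: SEND 0->2: VV[0][0]++ -> VV[0]=[3, 0, 0, 0], msg_vec=[3, 0, 0, 0]; VV[2]=max(VV[2],msg_vec) then VV[2][2]++ -> VV[2]=[3, 0, 2, 0]
Final vectors: VV[0]=[3, 0, 0, 0]; VV[1]=[0, 0, 0, 0]; VV[2]=[3, 0, 2, 0]; VV[3]=[0, 0, 0, 1]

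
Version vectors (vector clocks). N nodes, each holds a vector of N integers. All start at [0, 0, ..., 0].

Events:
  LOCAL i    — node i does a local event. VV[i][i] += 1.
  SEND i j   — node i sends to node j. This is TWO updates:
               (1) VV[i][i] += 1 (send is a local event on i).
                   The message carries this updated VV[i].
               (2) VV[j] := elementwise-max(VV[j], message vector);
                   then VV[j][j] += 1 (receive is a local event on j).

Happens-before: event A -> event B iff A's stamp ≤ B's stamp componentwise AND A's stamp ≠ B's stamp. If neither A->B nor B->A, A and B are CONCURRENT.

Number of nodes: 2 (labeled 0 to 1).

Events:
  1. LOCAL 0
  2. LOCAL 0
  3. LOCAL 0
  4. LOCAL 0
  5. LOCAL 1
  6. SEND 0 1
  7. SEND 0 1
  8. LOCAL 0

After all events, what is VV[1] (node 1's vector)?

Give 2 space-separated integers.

Initial: VV[0]=[0, 0]
Initial: VV[1]=[0, 0]
Event 1: LOCAL 0: VV[0][0]++ -> VV[0]=[1, 0]
Event 2: LOCAL 0: VV[0][0]++ -> VV[0]=[2, 0]
Event 3: LOCAL 0: VV[0][0]++ -> VV[0]=[3, 0]
Event 4: LOCAL 0: VV[0][0]++ -> VV[0]=[4, 0]
Event 5: LOCAL 1: VV[1][1]++ -> VV[1]=[0, 1]
Event 6: SEND 0->1: VV[0][0]++ -> VV[0]=[5, 0], msg_vec=[5, 0]; VV[1]=max(VV[1],msg_vec) then VV[1][1]++ -> VV[1]=[5, 2]
Event 7: SEND 0->1: VV[0][0]++ -> VV[0]=[6, 0], msg_vec=[6, 0]; VV[1]=max(VV[1],msg_vec) then VV[1][1]++ -> VV[1]=[6, 3]
Event 8: LOCAL 0: VV[0][0]++ -> VV[0]=[7, 0]
Final vectors: VV[0]=[7, 0]; VV[1]=[6, 3]

Answer: 6 3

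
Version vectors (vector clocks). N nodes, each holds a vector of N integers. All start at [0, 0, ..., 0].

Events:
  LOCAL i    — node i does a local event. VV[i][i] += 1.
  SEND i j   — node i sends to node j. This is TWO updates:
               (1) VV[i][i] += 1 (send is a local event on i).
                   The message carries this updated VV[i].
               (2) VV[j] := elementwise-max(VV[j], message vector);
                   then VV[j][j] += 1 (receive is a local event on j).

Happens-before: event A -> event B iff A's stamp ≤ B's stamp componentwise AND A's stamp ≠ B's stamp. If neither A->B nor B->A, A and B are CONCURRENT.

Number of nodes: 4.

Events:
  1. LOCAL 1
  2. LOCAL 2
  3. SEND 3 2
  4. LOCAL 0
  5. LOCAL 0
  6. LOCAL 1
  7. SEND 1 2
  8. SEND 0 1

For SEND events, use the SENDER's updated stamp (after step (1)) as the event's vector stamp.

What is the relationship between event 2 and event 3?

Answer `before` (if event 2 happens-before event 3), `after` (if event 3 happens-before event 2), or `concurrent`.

Initial: VV[0]=[0, 0, 0, 0]
Initial: VV[1]=[0, 0, 0, 0]
Initial: VV[2]=[0, 0, 0, 0]
Initial: VV[3]=[0, 0, 0, 0]
Event 1: LOCAL 1: VV[1][1]++ -> VV[1]=[0, 1, 0, 0]
Event 2: LOCAL 2: VV[2][2]++ -> VV[2]=[0, 0, 1, 0]
Event 3: SEND 3->2: VV[3][3]++ -> VV[3]=[0, 0, 0, 1], msg_vec=[0, 0, 0, 1]; VV[2]=max(VV[2],msg_vec) then VV[2][2]++ -> VV[2]=[0, 0, 2, 1]
Event 4: LOCAL 0: VV[0][0]++ -> VV[0]=[1, 0, 0, 0]
Event 5: LOCAL 0: VV[0][0]++ -> VV[0]=[2, 0, 0, 0]
Event 6: LOCAL 1: VV[1][1]++ -> VV[1]=[0, 2, 0, 0]
Event 7: SEND 1->2: VV[1][1]++ -> VV[1]=[0, 3, 0, 0], msg_vec=[0, 3, 0, 0]; VV[2]=max(VV[2],msg_vec) then VV[2][2]++ -> VV[2]=[0, 3, 3, 1]
Event 8: SEND 0->1: VV[0][0]++ -> VV[0]=[3, 0, 0, 0], msg_vec=[3, 0, 0, 0]; VV[1]=max(VV[1],msg_vec) then VV[1][1]++ -> VV[1]=[3, 4, 0, 0]
Event 2 stamp: [0, 0, 1, 0]
Event 3 stamp: [0, 0, 0, 1]
[0, 0, 1, 0] <= [0, 0, 0, 1]? False
[0, 0, 0, 1] <= [0, 0, 1, 0]? False
Relation: concurrent

Answer: concurrent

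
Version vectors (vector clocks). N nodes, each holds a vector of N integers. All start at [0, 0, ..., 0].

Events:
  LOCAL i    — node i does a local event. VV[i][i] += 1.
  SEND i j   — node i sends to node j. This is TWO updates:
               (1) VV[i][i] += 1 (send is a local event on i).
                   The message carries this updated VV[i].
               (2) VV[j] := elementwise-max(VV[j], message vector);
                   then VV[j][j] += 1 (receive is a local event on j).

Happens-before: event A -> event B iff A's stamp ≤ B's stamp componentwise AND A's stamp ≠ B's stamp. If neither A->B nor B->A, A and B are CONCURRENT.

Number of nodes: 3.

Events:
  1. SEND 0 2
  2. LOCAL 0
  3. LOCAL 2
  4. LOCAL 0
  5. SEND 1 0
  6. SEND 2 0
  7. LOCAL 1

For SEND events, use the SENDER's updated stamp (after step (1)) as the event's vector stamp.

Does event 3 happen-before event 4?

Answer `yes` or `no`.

Answer: no

Derivation:
Initial: VV[0]=[0, 0, 0]
Initial: VV[1]=[0, 0, 0]
Initial: VV[2]=[0, 0, 0]
Event 1: SEND 0->2: VV[0][0]++ -> VV[0]=[1, 0, 0], msg_vec=[1, 0, 0]; VV[2]=max(VV[2],msg_vec) then VV[2][2]++ -> VV[2]=[1, 0, 1]
Event 2: LOCAL 0: VV[0][0]++ -> VV[0]=[2, 0, 0]
Event 3: LOCAL 2: VV[2][2]++ -> VV[2]=[1, 0, 2]
Event 4: LOCAL 0: VV[0][0]++ -> VV[0]=[3, 0, 0]
Event 5: SEND 1->0: VV[1][1]++ -> VV[1]=[0, 1, 0], msg_vec=[0, 1, 0]; VV[0]=max(VV[0],msg_vec) then VV[0][0]++ -> VV[0]=[4, 1, 0]
Event 6: SEND 2->0: VV[2][2]++ -> VV[2]=[1, 0, 3], msg_vec=[1, 0, 3]; VV[0]=max(VV[0],msg_vec) then VV[0][0]++ -> VV[0]=[5, 1, 3]
Event 7: LOCAL 1: VV[1][1]++ -> VV[1]=[0, 2, 0]
Event 3 stamp: [1, 0, 2]
Event 4 stamp: [3, 0, 0]
[1, 0, 2] <= [3, 0, 0]? False. Equal? False. Happens-before: False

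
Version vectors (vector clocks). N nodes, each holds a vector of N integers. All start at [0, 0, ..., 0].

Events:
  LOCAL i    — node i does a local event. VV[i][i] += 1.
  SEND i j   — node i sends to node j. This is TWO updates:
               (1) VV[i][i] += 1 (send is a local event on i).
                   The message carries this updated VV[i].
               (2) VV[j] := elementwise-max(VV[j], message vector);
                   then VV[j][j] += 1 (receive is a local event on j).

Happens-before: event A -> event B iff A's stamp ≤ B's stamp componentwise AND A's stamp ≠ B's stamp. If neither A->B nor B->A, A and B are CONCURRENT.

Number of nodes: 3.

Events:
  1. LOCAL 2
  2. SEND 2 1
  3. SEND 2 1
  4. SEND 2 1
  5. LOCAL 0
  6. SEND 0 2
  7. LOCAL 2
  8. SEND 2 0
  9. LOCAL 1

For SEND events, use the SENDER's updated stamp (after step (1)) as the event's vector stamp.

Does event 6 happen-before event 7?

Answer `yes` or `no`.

Answer: yes

Derivation:
Initial: VV[0]=[0, 0, 0]
Initial: VV[1]=[0, 0, 0]
Initial: VV[2]=[0, 0, 0]
Event 1: LOCAL 2: VV[2][2]++ -> VV[2]=[0, 0, 1]
Event 2: SEND 2->1: VV[2][2]++ -> VV[2]=[0, 0, 2], msg_vec=[0, 0, 2]; VV[1]=max(VV[1],msg_vec) then VV[1][1]++ -> VV[1]=[0, 1, 2]
Event 3: SEND 2->1: VV[2][2]++ -> VV[2]=[0, 0, 3], msg_vec=[0, 0, 3]; VV[1]=max(VV[1],msg_vec) then VV[1][1]++ -> VV[1]=[0, 2, 3]
Event 4: SEND 2->1: VV[2][2]++ -> VV[2]=[0, 0, 4], msg_vec=[0, 0, 4]; VV[1]=max(VV[1],msg_vec) then VV[1][1]++ -> VV[1]=[0, 3, 4]
Event 5: LOCAL 0: VV[0][0]++ -> VV[0]=[1, 0, 0]
Event 6: SEND 0->2: VV[0][0]++ -> VV[0]=[2, 0, 0], msg_vec=[2, 0, 0]; VV[2]=max(VV[2],msg_vec) then VV[2][2]++ -> VV[2]=[2, 0, 5]
Event 7: LOCAL 2: VV[2][2]++ -> VV[2]=[2, 0, 6]
Event 8: SEND 2->0: VV[2][2]++ -> VV[2]=[2, 0, 7], msg_vec=[2, 0, 7]; VV[0]=max(VV[0],msg_vec) then VV[0][0]++ -> VV[0]=[3, 0, 7]
Event 9: LOCAL 1: VV[1][1]++ -> VV[1]=[0, 4, 4]
Event 6 stamp: [2, 0, 0]
Event 7 stamp: [2, 0, 6]
[2, 0, 0] <= [2, 0, 6]? True. Equal? False. Happens-before: True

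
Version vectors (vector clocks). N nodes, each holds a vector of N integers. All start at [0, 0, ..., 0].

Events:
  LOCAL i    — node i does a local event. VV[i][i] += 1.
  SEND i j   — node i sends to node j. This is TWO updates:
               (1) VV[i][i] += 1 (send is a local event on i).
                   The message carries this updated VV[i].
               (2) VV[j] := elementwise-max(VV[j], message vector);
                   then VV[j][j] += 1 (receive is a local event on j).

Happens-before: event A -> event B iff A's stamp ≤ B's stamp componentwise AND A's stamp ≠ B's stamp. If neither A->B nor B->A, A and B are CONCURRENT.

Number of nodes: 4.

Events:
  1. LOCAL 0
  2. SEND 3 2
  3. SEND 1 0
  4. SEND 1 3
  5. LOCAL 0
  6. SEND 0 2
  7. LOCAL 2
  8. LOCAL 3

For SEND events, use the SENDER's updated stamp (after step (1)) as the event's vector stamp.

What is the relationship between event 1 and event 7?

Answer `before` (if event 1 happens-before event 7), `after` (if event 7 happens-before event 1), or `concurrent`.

Answer: before

Derivation:
Initial: VV[0]=[0, 0, 0, 0]
Initial: VV[1]=[0, 0, 0, 0]
Initial: VV[2]=[0, 0, 0, 0]
Initial: VV[3]=[0, 0, 0, 0]
Event 1: LOCAL 0: VV[0][0]++ -> VV[0]=[1, 0, 0, 0]
Event 2: SEND 3->2: VV[3][3]++ -> VV[3]=[0, 0, 0, 1], msg_vec=[0, 0, 0, 1]; VV[2]=max(VV[2],msg_vec) then VV[2][2]++ -> VV[2]=[0, 0, 1, 1]
Event 3: SEND 1->0: VV[1][1]++ -> VV[1]=[0, 1, 0, 0], msg_vec=[0, 1, 0, 0]; VV[0]=max(VV[0],msg_vec) then VV[0][0]++ -> VV[0]=[2, 1, 0, 0]
Event 4: SEND 1->3: VV[1][1]++ -> VV[1]=[0, 2, 0, 0], msg_vec=[0, 2, 0, 0]; VV[3]=max(VV[3],msg_vec) then VV[3][3]++ -> VV[3]=[0, 2, 0, 2]
Event 5: LOCAL 0: VV[0][0]++ -> VV[0]=[3, 1, 0, 0]
Event 6: SEND 0->2: VV[0][0]++ -> VV[0]=[4, 1, 0, 0], msg_vec=[4, 1, 0, 0]; VV[2]=max(VV[2],msg_vec) then VV[2][2]++ -> VV[2]=[4, 1, 2, 1]
Event 7: LOCAL 2: VV[2][2]++ -> VV[2]=[4, 1, 3, 1]
Event 8: LOCAL 3: VV[3][3]++ -> VV[3]=[0, 2, 0, 3]
Event 1 stamp: [1, 0, 0, 0]
Event 7 stamp: [4, 1, 3, 1]
[1, 0, 0, 0] <= [4, 1, 3, 1]? True
[4, 1, 3, 1] <= [1, 0, 0, 0]? False
Relation: before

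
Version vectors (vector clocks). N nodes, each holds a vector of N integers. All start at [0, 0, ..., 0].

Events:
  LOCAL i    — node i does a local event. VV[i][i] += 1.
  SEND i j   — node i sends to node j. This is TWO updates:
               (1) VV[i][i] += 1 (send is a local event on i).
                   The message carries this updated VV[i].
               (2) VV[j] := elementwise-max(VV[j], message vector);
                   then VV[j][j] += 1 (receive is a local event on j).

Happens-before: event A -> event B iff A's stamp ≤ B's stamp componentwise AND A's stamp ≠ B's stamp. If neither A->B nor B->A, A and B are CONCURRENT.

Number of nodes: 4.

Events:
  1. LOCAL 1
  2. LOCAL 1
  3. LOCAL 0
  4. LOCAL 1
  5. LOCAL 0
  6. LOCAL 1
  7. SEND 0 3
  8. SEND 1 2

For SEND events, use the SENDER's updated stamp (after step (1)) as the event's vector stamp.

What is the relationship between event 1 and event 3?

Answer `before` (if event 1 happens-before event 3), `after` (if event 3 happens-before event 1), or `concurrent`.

Answer: concurrent

Derivation:
Initial: VV[0]=[0, 0, 0, 0]
Initial: VV[1]=[0, 0, 0, 0]
Initial: VV[2]=[0, 0, 0, 0]
Initial: VV[3]=[0, 0, 0, 0]
Event 1: LOCAL 1: VV[1][1]++ -> VV[1]=[0, 1, 0, 0]
Event 2: LOCAL 1: VV[1][1]++ -> VV[1]=[0, 2, 0, 0]
Event 3: LOCAL 0: VV[0][0]++ -> VV[0]=[1, 0, 0, 0]
Event 4: LOCAL 1: VV[1][1]++ -> VV[1]=[0, 3, 0, 0]
Event 5: LOCAL 0: VV[0][0]++ -> VV[0]=[2, 0, 0, 0]
Event 6: LOCAL 1: VV[1][1]++ -> VV[1]=[0, 4, 0, 0]
Event 7: SEND 0->3: VV[0][0]++ -> VV[0]=[3, 0, 0, 0], msg_vec=[3, 0, 0, 0]; VV[3]=max(VV[3],msg_vec) then VV[3][3]++ -> VV[3]=[3, 0, 0, 1]
Event 8: SEND 1->2: VV[1][1]++ -> VV[1]=[0, 5, 0, 0], msg_vec=[0, 5, 0, 0]; VV[2]=max(VV[2],msg_vec) then VV[2][2]++ -> VV[2]=[0, 5, 1, 0]
Event 1 stamp: [0, 1, 0, 0]
Event 3 stamp: [1, 0, 0, 0]
[0, 1, 0, 0] <= [1, 0, 0, 0]? False
[1, 0, 0, 0] <= [0, 1, 0, 0]? False
Relation: concurrent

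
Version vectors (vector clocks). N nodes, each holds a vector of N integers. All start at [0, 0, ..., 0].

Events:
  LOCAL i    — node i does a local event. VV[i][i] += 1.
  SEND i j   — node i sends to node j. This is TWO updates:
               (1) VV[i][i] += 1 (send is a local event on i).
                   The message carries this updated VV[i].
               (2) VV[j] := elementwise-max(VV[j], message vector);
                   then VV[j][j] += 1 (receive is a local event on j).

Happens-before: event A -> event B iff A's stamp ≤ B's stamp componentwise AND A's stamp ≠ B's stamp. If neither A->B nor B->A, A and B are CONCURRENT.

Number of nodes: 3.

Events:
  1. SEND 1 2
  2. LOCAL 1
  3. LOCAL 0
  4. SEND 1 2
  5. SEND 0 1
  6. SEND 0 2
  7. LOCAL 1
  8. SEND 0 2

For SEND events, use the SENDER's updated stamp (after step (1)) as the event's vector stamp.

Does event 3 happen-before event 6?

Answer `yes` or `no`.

Initial: VV[0]=[0, 0, 0]
Initial: VV[1]=[0, 0, 0]
Initial: VV[2]=[0, 0, 0]
Event 1: SEND 1->2: VV[1][1]++ -> VV[1]=[0, 1, 0], msg_vec=[0, 1, 0]; VV[2]=max(VV[2],msg_vec) then VV[2][2]++ -> VV[2]=[0, 1, 1]
Event 2: LOCAL 1: VV[1][1]++ -> VV[1]=[0, 2, 0]
Event 3: LOCAL 0: VV[0][0]++ -> VV[0]=[1, 0, 0]
Event 4: SEND 1->2: VV[1][1]++ -> VV[1]=[0, 3, 0], msg_vec=[0, 3, 0]; VV[2]=max(VV[2],msg_vec) then VV[2][2]++ -> VV[2]=[0, 3, 2]
Event 5: SEND 0->1: VV[0][0]++ -> VV[0]=[2, 0, 0], msg_vec=[2, 0, 0]; VV[1]=max(VV[1],msg_vec) then VV[1][1]++ -> VV[1]=[2, 4, 0]
Event 6: SEND 0->2: VV[0][0]++ -> VV[0]=[3, 0, 0], msg_vec=[3, 0, 0]; VV[2]=max(VV[2],msg_vec) then VV[2][2]++ -> VV[2]=[3, 3, 3]
Event 7: LOCAL 1: VV[1][1]++ -> VV[1]=[2, 5, 0]
Event 8: SEND 0->2: VV[0][0]++ -> VV[0]=[4, 0, 0], msg_vec=[4, 0, 0]; VV[2]=max(VV[2],msg_vec) then VV[2][2]++ -> VV[2]=[4, 3, 4]
Event 3 stamp: [1, 0, 0]
Event 6 stamp: [3, 0, 0]
[1, 0, 0] <= [3, 0, 0]? True. Equal? False. Happens-before: True

Answer: yes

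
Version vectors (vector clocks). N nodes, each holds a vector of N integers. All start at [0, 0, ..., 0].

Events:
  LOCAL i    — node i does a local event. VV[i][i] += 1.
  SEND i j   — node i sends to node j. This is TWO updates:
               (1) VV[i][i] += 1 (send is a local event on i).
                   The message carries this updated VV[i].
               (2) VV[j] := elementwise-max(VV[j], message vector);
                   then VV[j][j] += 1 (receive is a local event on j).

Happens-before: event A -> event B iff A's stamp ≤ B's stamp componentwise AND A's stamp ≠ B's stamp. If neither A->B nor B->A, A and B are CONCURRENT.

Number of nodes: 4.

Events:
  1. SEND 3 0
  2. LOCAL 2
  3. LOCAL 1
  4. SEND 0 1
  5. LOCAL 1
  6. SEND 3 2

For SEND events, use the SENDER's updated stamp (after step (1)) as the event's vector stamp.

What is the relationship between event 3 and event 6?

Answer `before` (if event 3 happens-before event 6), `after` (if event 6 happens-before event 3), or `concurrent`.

Initial: VV[0]=[0, 0, 0, 0]
Initial: VV[1]=[0, 0, 0, 0]
Initial: VV[2]=[0, 0, 0, 0]
Initial: VV[3]=[0, 0, 0, 0]
Event 1: SEND 3->0: VV[3][3]++ -> VV[3]=[0, 0, 0, 1], msg_vec=[0, 0, 0, 1]; VV[0]=max(VV[0],msg_vec) then VV[0][0]++ -> VV[0]=[1, 0, 0, 1]
Event 2: LOCAL 2: VV[2][2]++ -> VV[2]=[0, 0, 1, 0]
Event 3: LOCAL 1: VV[1][1]++ -> VV[1]=[0, 1, 0, 0]
Event 4: SEND 0->1: VV[0][0]++ -> VV[0]=[2, 0, 0, 1], msg_vec=[2, 0, 0, 1]; VV[1]=max(VV[1],msg_vec) then VV[1][1]++ -> VV[1]=[2, 2, 0, 1]
Event 5: LOCAL 1: VV[1][1]++ -> VV[1]=[2, 3, 0, 1]
Event 6: SEND 3->2: VV[3][3]++ -> VV[3]=[0, 0, 0, 2], msg_vec=[0, 0, 0, 2]; VV[2]=max(VV[2],msg_vec) then VV[2][2]++ -> VV[2]=[0, 0, 2, 2]
Event 3 stamp: [0, 1, 0, 0]
Event 6 stamp: [0, 0, 0, 2]
[0, 1, 0, 0] <= [0, 0, 0, 2]? False
[0, 0, 0, 2] <= [0, 1, 0, 0]? False
Relation: concurrent

Answer: concurrent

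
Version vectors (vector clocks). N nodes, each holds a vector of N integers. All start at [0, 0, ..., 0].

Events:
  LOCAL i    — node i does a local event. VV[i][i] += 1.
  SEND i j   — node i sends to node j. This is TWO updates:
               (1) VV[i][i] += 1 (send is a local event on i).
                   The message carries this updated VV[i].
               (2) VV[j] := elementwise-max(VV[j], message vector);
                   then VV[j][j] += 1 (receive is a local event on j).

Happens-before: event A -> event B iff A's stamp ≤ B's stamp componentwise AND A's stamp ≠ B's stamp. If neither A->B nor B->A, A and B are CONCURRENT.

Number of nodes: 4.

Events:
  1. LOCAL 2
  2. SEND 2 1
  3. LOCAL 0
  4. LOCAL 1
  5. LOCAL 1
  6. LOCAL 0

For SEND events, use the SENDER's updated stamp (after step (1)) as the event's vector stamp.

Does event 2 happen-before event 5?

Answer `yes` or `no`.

Answer: yes

Derivation:
Initial: VV[0]=[0, 0, 0, 0]
Initial: VV[1]=[0, 0, 0, 0]
Initial: VV[2]=[0, 0, 0, 0]
Initial: VV[3]=[0, 0, 0, 0]
Event 1: LOCAL 2: VV[2][2]++ -> VV[2]=[0, 0, 1, 0]
Event 2: SEND 2->1: VV[2][2]++ -> VV[2]=[0, 0, 2, 0], msg_vec=[0, 0, 2, 0]; VV[1]=max(VV[1],msg_vec) then VV[1][1]++ -> VV[1]=[0, 1, 2, 0]
Event 3: LOCAL 0: VV[0][0]++ -> VV[0]=[1, 0, 0, 0]
Event 4: LOCAL 1: VV[1][1]++ -> VV[1]=[0, 2, 2, 0]
Event 5: LOCAL 1: VV[1][1]++ -> VV[1]=[0, 3, 2, 0]
Event 6: LOCAL 0: VV[0][0]++ -> VV[0]=[2, 0, 0, 0]
Event 2 stamp: [0, 0, 2, 0]
Event 5 stamp: [0, 3, 2, 0]
[0, 0, 2, 0] <= [0, 3, 2, 0]? True. Equal? False. Happens-before: True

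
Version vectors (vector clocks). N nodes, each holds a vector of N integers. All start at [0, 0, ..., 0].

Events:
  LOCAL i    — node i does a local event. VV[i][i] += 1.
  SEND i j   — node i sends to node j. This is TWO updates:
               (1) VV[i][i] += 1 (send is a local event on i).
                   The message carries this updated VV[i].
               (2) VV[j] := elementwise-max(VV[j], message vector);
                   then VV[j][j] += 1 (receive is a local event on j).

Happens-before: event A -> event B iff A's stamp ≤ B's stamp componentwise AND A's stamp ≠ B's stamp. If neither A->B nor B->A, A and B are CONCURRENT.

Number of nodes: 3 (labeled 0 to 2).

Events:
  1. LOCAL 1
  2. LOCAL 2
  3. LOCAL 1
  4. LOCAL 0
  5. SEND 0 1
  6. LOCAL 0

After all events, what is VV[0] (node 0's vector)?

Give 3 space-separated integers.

Answer: 3 0 0

Derivation:
Initial: VV[0]=[0, 0, 0]
Initial: VV[1]=[0, 0, 0]
Initial: VV[2]=[0, 0, 0]
Event 1: LOCAL 1: VV[1][1]++ -> VV[1]=[0, 1, 0]
Event 2: LOCAL 2: VV[2][2]++ -> VV[2]=[0, 0, 1]
Event 3: LOCAL 1: VV[1][1]++ -> VV[1]=[0, 2, 0]
Event 4: LOCAL 0: VV[0][0]++ -> VV[0]=[1, 0, 0]
Event 5: SEND 0->1: VV[0][0]++ -> VV[0]=[2, 0, 0], msg_vec=[2, 0, 0]; VV[1]=max(VV[1],msg_vec) then VV[1][1]++ -> VV[1]=[2, 3, 0]
Event 6: LOCAL 0: VV[0][0]++ -> VV[0]=[3, 0, 0]
Final vectors: VV[0]=[3, 0, 0]; VV[1]=[2, 3, 0]; VV[2]=[0, 0, 1]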